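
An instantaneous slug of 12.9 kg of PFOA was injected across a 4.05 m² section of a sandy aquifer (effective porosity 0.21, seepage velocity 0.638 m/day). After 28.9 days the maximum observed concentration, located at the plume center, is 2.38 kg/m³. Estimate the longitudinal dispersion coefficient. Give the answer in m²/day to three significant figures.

At the plume center C_max = M/(n_e·A·√(4πDt)), so D = M²/(4πt·(n_e·A·C_max)²).
n_e·A·C_max = 0.21 × 4.05 × 2.38 = 2.024 kg/m.
D = 12.9²/(4π × 28.9 × 2.024²) = 0.112 m²/day.

0.112 m²/day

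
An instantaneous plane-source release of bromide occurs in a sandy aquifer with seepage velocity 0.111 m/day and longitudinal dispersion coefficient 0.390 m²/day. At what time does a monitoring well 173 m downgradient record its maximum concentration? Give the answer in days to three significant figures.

For the 1D instantaneous-source solution, setting ∂C/∂t = 0 at fixed x gives v²t² + 2Dt − x² = 0, so t = (√(D² + v²x²) − D)/v².
√(D² + v²x²) = √(0.390² + 0.111² × 173²) = 19.21; v² = 0.012321.
t = (19.21 − 0.390)/0.012321 = 1530 days (vs. the pure-advection estimate x/v = 1560 d).

1530 days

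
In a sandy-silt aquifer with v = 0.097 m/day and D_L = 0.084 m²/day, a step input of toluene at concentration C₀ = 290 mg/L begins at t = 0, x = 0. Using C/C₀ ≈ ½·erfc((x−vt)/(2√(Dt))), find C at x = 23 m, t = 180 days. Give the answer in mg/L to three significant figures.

For a continuous step input, C/C₀ ≈ ½·erfc((x−vt)/(2√(Dt))).
vt = 0.097 × 180 = 17.46 m and 2√(Dt) = 2√(0.084 × 180) = 7.777 m.
Argument (x−vt)/(2√(Dt)) = (23 − 17.46)/7.777 = 0.7124; ½·erfc(0.7124) = 0.1569.
C = 290 × 0.1569 = 45.5 mg/L.

45.5 mg/L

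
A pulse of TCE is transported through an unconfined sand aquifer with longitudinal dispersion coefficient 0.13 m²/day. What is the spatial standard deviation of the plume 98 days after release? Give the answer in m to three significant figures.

Dispersive spreading gives a Gaussian with σ² = 2Dt; advection only shifts the center.
σ = √(2 × 0.13 × 98) = 5.05 m.

5.05 m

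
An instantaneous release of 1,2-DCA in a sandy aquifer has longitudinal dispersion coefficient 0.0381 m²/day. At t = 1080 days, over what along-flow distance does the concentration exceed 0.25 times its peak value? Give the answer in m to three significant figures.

30.2 m

The plume is Gaussian with σ = √(2Dt) = √(2 × 0.0381 × 1080) = 9.072 m.
C/C_peak = exp(−Δx²/(2σ²)) = 0.25 ⇒ Δx = σ·√(−2 ln 0.25) = 9.072 × 1.665 = 15.10 m.
Width = 2Δx = 30.2 m.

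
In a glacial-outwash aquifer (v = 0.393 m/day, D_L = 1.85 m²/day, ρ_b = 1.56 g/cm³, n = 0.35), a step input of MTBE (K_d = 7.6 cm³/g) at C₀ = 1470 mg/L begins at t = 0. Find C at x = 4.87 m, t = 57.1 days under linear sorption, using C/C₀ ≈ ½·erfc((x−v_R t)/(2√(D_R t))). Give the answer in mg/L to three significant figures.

Retardation factor R = 1 + ρ_b·K_d/n = 1 + 1.56 × 7.6/0.35 = 34.87.
Sorption retards both mechanisms: v_R = v/R = 0.01127 m/day, D_R = D/R = 0.05305 m²/day.
v_R·t = 0.01127 × 57.1 = 0.643517 m; 2√(D_R t) = 3.481 m; argument = (4.87 − 0.643517)/3.481 = 1.214.
C = C₀ × ½·erfc(1.214) = 1470 × 0.04300 = 63.2 mg/L.

63.2 mg/L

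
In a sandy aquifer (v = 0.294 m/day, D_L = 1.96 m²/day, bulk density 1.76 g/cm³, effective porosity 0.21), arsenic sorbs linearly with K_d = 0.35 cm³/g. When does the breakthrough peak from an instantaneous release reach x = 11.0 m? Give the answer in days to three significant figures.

Retardation factor R = 1 + ρ_b·K_d/n = 1 + 1.76 × 0.35/0.21 = 3.933.
Sorption retards both mechanisms: v_R = v/R = 0.07475 m/day, D_R = D/R = 0.4983 m²/day.
Peak time from v_R²t² + 2D_R t − x² = 0: t = (√(D_R² + v_R²x²) − D_R)/v_R².
√(D_R² + v_R²x²) = √(0.4983² + 0.07475² × 11.0²) = 0.9615; v_R² = 0.005588.
t = (0.9615 − 0.4983)/0.005588 = 82.9 days.

82.9 days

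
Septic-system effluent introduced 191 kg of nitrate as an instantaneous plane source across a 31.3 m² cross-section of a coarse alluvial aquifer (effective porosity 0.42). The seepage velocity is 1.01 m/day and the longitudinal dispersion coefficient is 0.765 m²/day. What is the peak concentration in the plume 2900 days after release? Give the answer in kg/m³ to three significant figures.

0.0870 kg/m³

The peak of an instantaneous 1D plume sits at x = vt; there the Gaussian factor is 1 and C_max = M/(n_e·A·√(4πDt)), where n_e·A is the pore area the mass is dissolved in.
√(4πDt) = √(4π × 0.765 × 2900) = 167.0 m, so C_max = 191/(0.42 × 31.3 × 167.0) = 0.0870 kg/m³.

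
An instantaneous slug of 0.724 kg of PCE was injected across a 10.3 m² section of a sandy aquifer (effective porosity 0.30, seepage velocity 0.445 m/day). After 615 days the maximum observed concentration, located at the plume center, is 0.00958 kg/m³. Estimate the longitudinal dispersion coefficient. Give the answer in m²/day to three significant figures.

0.0774 m²/day

At the plume center C_max = M/(n_e·A·√(4πDt)), so D = M²/(4πt·(n_e·A·C_max)²).
n_e·A·C_max = 0.30 × 10.3 × 0.00958 = 0.02960 kg/m.
D = 0.724²/(4π × 615 × 0.02960²) = 0.0774 m²/day.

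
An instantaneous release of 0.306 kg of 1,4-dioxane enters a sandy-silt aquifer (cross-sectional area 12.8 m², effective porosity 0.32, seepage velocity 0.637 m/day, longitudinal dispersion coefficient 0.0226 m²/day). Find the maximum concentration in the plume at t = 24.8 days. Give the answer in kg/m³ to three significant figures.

0.0281 kg/m³

The peak of an instantaneous 1D plume sits at x = vt; there the Gaussian factor is 1 and C_max = M/(n_e·A·√(4πDt)), where n_e·A is the pore area the mass is dissolved in.
√(4πDt) = √(4π × 0.0226 × 24.8) = 2.654 m, so C_max = 0.306/(0.32 × 12.8 × 2.654) = 0.0281 kg/m³.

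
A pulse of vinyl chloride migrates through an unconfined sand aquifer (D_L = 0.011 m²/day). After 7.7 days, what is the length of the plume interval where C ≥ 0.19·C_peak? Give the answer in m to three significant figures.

The plume is Gaussian with σ = √(2Dt) = √(2 × 0.011 × 7.7) = 0.4116 m.
C/C_peak = exp(−Δx²/(2σ²)) = 0.19 ⇒ Δx = σ·√(−2 ln 0.19) = 0.4116 × 1.822 = 0.7499 m.
Width = 2Δx = 1.50 m.

1.50 m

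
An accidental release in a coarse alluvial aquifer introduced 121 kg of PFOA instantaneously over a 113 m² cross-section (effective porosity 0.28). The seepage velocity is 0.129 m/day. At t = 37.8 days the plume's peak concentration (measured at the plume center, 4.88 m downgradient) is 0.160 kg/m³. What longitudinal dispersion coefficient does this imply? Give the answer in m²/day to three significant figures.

At the plume center C_max = M/(n_e·A·√(4πDt)), so D = M²/(4πt·(n_e·A·C_max)²).
n_e·A·C_max = 0.28 × 113 × 0.160 = 5.062 kg/m.
D = 121²/(4π × 37.8 × 5.062²) = 1.20 m²/day.

1.20 m²/day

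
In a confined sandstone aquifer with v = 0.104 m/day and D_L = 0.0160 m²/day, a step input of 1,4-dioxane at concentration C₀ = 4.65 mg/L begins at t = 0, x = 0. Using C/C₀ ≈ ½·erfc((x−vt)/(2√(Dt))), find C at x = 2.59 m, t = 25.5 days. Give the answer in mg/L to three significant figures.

For a continuous step input, C/C₀ ≈ ½·erfc((x−vt)/(2√(Dt))).
vt = 0.104 × 25.5 = 2.652 m and 2√(Dt) = 2√(0.0160 × 25.5) = 1.277 m.
Argument (x−vt)/(2√(Dt)) = (2.59 − 2.652)/1.277 = -0.04855; ½·erfc(-0.04855) = 0.5274.
C = 4.65 × 0.5274 = 2.45 mg/L.

2.45 mg/L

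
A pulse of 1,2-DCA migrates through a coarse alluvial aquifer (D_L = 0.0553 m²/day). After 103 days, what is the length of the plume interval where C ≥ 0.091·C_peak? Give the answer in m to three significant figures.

14.8 m

The plume is Gaussian with σ = √(2Dt) = √(2 × 0.0553 × 103) = 3.375 m.
C/C_peak = exp(−Δx²/(2σ²)) = 0.091 ⇒ Δx = σ·√(−2 ln 0.091) = 3.375 × 2.189 = 7.388 m.
Width = 2Δx = 14.8 m.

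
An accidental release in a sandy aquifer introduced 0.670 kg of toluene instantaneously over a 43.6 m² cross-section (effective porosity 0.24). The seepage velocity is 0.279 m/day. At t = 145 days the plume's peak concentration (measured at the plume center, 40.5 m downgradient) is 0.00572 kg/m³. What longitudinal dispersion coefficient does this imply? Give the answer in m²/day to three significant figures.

At the plume center C_max = M/(n_e·A·√(4πDt)), so D = M²/(4πt·(n_e·A·C_max)²).
n_e·A·C_max = 0.24 × 43.6 × 0.00572 = 0.05985 kg/m.
D = 0.670²/(4π × 145 × 0.05985²) = 0.0688 m²/day.

0.0688 m²/day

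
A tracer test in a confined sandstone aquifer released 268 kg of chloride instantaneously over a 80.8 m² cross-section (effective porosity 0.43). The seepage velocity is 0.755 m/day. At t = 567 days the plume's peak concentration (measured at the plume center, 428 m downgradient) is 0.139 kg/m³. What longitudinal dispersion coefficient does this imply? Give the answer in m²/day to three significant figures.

0.432 m²/day

At the plume center C_max = M/(n_e·A·√(4πDt)), so D = M²/(4πt·(n_e·A·C_max)²).
n_e·A·C_max = 0.43 × 80.8 × 0.139 = 4.829 kg/m.
D = 268²/(4π × 567 × 4.829²) = 0.432 m²/day.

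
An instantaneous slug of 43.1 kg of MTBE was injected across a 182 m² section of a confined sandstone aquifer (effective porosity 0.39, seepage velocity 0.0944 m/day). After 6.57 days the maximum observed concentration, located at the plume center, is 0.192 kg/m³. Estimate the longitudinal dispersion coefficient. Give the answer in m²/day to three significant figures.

0.121 m²/day

At the plume center C_max = M/(n_e·A·√(4πDt)), so D = M²/(4πt·(n_e·A·C_max)²).
n_e·A·C_max = 0.39 × 182 × 0.192 = 13.63 kg/m.
D = 43.1²/(4π × 6.57 × 13.63²) = 0.121 m²/day.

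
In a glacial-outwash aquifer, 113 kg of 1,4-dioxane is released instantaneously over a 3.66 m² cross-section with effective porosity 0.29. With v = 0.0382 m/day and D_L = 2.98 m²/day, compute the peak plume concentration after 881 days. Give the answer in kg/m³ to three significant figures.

The peak of an instantaneous 1D plume sits at x = vt; there the Gaussian factor is 1 and C_max = M/(n_e·A·√(4πDt)), where n_e·A is the pore area the mass is dissolved in.
√(4πDt) = √(4π × 2.98 × 881) = 181.6 m, so C_max = 113/(0.29 × 3.66 × 181.6) = 0.586 kg/m³.

0.586 kg/m³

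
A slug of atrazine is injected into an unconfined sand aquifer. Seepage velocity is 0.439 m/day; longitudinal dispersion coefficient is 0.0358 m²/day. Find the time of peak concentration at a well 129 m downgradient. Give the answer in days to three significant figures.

294 days

For the 1D instantaneous-source solution, setting ∂C/∂t = 0 at fixed x gives v²t² + 2Dt − x² = 0, so t = (√(D² + v²x²) − D)/v².
√(D² + v²x²) = √(0.0358² + 0.439² × 129²) = 56.63; v² = 0.192721.
t = (56.63 − 0.0358)/0.192721 = 294 days (vs. the pure-advection estimate x/v = 294 d).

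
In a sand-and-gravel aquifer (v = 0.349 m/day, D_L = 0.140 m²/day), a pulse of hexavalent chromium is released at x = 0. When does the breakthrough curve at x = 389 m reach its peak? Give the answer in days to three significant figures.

For the 1D instantaneous-source solution, setting ∂C/∂t = 0 at fixed x gives v²t² + 2Dt − x² = 0, so t = (√(D² + v²x²) − D)/v².
√(D² + v²x²) = √(0.140² + 0.349² × 389²) = 135.8; v² = 0.121801.
t = (135.8 − 0.140)/0.121801 = 1110 days (vs. the pure-advection estimate x/v = 1110 d).

1110 days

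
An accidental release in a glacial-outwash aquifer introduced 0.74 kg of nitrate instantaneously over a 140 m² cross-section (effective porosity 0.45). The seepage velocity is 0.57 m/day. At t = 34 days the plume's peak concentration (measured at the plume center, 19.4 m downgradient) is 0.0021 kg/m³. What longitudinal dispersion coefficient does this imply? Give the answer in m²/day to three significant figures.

0.0732 m²/day

At the plume center C_max = M/(n_e·A·√(4πDt)), so D = M²/(4πt·(n_e·A·C_max)²).
n_e·A·C_max = 0.45 × 140 × 0.0021 = 0.1323 kg/m.
D = 0.74²/(4π × 34 × 0.1323²) = 0.0732 m²/day.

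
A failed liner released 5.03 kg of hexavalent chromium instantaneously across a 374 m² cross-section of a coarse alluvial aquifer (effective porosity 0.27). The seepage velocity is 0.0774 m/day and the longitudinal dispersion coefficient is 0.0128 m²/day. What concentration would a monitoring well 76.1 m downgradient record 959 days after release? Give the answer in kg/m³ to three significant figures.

0.00373 kg/m³

For an instantaneous plane source, C(x,t) = M/(n_e·A·√(4πDt)) · exp(−(x−vt)²/(4Dt)), with n_e·A the pore (flow) area.
Plume center vt = 0.0774 × 959 = 74.2266 m, so the well at 76.1 m is 1.8734 m downgradient of the peak.
√(4πDt) = 12.42 m, giving peak height M/(n_e·A·√(4πDt)) = 5.03/(0.27 × 374 × 12.42) = 0.004011 kg/m³.
(x−vt)²/(4Dt) = (1.8734)²/(4 × 0.0128 × 959) = 0.07148; exp(−0.07148) = 0.9310.
C = 0.004011 × 0.9310 = 0.00373 kg/m³.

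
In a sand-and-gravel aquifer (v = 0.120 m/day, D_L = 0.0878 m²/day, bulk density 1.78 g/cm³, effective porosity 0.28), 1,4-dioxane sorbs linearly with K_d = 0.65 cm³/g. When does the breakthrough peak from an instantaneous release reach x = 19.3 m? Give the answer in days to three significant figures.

795 days

Retardation factor R = 1 + ρ_b·K_d/n = 1 + 1.78 × 0.65/0.28 = 5.132.
Sorption retards both mechanisms: v_R = v/R = 0.02338 m/day, D_R = D/R = 0.01711 m²/day.
Peak time from v_R²t² + 2D_R t − x² = 0: t = (√(D_R² + v_R²x²) − D_R)/v_R².
√(D_R² + v_R²x²) = √(0.01711² + 0.02338² × 19.3²) = 0.4516; v_R² = 0.0005466.
t = (0.4516 − 0.01711)/0.0005466 = 795 days.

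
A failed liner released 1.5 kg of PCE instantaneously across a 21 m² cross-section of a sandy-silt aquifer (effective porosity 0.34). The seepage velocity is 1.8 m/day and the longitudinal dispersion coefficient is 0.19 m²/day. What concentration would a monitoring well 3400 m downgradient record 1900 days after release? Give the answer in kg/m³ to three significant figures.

0.00236 kg/m³

For an instantaneous plane source, C(x,t) = M/(n_e·A·√(4πDt)) · exp(−(x−vt)²/(4Dt)), with n_e·A the pore (flow) area.
Plume center vt = 1.8 × 1900 = 3420 m, so the well at 3400 m is 20 m upgradient of the peak.
√(4πDt) = 67.35 m, giving peak height M/(n_e·A·√(4πDt)) = 1.5/(0.34 × 21 × 67.35) = 0.003119 kg/m³.
(x−vt)²/(4Dt) = (-20)²/(4 × 0.19 × 1900) = 0.2770; exp(−0.2770) = 0.7581.
C = 0.003119 × 0.7581 = 0.00236 kg/m³.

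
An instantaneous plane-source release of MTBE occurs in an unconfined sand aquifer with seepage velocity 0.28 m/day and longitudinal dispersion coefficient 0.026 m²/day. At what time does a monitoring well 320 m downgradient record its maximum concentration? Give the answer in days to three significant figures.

For the 1D instantaneous-source solution, setting ∂C/∂t = 0 at fixed x gives v²t² + 2Dt − x² = 0, so t = (√(D² + v²x²) − D)/v².
√(D² + v²x²) = √(0.026² + 0.28² × 320²) = 89.60; v² = 0.0784.
t = (89.60 − 0.026)/0.0784 = 1140 days (vs. the pure-advection estimate x/v = 1140 d).

1140 days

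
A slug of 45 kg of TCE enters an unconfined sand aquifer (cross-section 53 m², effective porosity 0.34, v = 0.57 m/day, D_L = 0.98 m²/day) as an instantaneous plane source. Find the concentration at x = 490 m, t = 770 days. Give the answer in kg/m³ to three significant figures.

0.0108 kg/m³

For an instantaneous plane source, C(x,t) = M/(n_e·A·√(4πDt)) · exp(−(x−vt)²/(4Dt)), with n_e·A the pore (flow) area.
Plume center vt = 0.57 × 770 = 438.9 m, so the well at 490 m is 51.1 m downgradient of the peak.
√(4πDt) = 97.38 m, giving peak height M/(n_e·A·√(4πDt)) = 45/(0.34 × 53 × 97.38) = 0.02564 kg/m³.
(x−vt)²/(4Dt) = (51.1)²/(4 × 0.98 × 770) = 0.8651; exp(−0.8651) = 0.4210.
C = 0.02564 × 0.4210 = 0.0108 kg/m³.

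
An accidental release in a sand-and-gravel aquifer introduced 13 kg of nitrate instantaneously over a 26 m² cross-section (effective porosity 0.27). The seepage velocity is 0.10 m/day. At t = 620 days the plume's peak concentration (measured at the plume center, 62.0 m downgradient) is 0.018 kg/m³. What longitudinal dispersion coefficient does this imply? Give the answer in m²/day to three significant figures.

At the plume center C_max = M/(n_e·A·√(4πDt)), so D = M²/(4πt·(n_e·A·C_max)²).
n_e·A·C_max = 0.27 × 26 × 0.018 = 0.1264 kg/m.
D = 13²/(4π × 620 × 0.1264²) = 1.36 m²/day.

1.36 m²/day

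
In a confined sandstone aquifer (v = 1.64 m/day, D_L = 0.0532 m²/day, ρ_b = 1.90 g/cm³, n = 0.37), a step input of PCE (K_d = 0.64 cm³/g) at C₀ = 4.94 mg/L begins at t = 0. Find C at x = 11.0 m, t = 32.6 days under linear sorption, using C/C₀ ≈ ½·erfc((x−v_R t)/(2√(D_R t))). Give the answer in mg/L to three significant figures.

4.69 mg/L

Retardation factor R = 1 + ρ_b·K_d/n = 1 + 1.90 × 0.64/0.37 = 4.286.
Sorption retards both mechanisms: v_R = v/R = 0.3826 m/day, D_R = D/R = 0.01241 m²/day.
v_R·t = 0.3826 × 32.6 = 12.47276 m; 2√(D_R t) = 1.272 m; argument = (11.0 − 12.47276)/1.272 = -1.158.
C = C₀ × ½·erfc(-1.158) = 4.94 × 0.9493 = 4.69 mg/L.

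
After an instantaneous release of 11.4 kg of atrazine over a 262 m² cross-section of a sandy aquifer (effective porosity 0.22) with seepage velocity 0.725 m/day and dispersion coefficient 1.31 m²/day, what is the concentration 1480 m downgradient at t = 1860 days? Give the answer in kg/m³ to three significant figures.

0.000192 kg/m³

For an instantaneous plane source, C(x,t) = M/(n_e·A·√(4πDt)) · exp(−(x−vt)²/(4Dt)), with n_e·A the pore (flow) area.
Plume center vt = 0.725 × 1860 = 1348.5 m, so the well at 1480 m is 131.5 m downgradient of the peak.
√(4πDt) = 175.0 m, giving peak height M/(n_e·A·√(4πDt)) = 11.4/(0.22 × 262 × 175.0) = 0.001130 kg/m³.
(x−vt)²/(4Dt) = (131.5)²/(4 × 1.31 × 1860) = 1.774; exp(−1.774) = 0.1697.
C = 0.001130 × 0.1697 = 0.000192 kg/m³.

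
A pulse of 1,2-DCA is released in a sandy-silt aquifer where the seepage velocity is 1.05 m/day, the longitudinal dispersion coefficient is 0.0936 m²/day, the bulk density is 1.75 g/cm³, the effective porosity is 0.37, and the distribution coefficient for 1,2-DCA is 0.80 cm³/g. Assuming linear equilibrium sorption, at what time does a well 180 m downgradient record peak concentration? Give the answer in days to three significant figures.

Retardation factor R = 1 + ρ_b·K_d/n = 1 + 1.75 × 0.80/0.37 = 4.784.
Sorption retards both mechanisms: v_R = v/R = 0.2195 m/day, D_R = D/R = 0.01957 m²/day.
Peak time from v_R²t² + 2D_R t − x² = 0: t = (√(D_R² + v_R²x²) − D_R)/v_R².
√(D_R² + v_R²x²) = √(0.01957² + 0.2195² × 180²) = 39.51; v_R² = 0.04818.
t = (39.51 − 0.01957)/0.04818 = 820 days.

820 days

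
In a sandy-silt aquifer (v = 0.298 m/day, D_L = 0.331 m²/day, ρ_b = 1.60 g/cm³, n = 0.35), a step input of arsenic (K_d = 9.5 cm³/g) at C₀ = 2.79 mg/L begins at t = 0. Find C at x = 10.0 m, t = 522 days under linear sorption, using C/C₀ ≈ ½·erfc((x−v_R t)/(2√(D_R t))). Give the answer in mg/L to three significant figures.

0.0276 mg/L

Retardation factor R = 1 + ρ_b·K_d/n = 1 + 1.60 × 9.5/0.35 = 44.43.
Sorption retards both mechanisms: v_R = v/R = 0.006707 m/day, D_R = D/R = 0.007450 m²/day.
v_R·t = 0.006707 × 522 = 3.501054 m; 2√(D_R t) = 3.944 m; argument = (10.0 − 3.501054)/3.944 = 1.648.
C = C₀ × ½·erfc(1.648) = 2.79 × 0.009887 = 0.0276 mg/L.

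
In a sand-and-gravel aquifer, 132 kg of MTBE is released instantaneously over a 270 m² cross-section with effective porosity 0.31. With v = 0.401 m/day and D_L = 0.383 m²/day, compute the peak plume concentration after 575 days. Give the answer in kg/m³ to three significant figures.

The peak of an instantaneous 1D plume sits at x = vt; there the Gaussian factor is 1 and C_max = M/(n_e·A·√(4πDt)), where n_e·A is the pore area the mass is dissolved in.
√(4πDt) = √(4π × 0.383 × 575) = 52.61 m, so C_max = 132/(0.31 × 270 × 52.61) = 0.0300 kg/m³.

0.0300 kg/m³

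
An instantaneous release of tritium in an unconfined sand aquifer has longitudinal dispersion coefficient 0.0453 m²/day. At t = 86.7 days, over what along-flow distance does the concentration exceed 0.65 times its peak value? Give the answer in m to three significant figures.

The plume is Gaussian with σ = √(2Dt) = √(2 × 0.0453 × 86.7) = 2.803 m.
C/C_peak = exp(−Δx²/(2σ²)) = 0.65 ⇒ Δx = σ·√(−2 ln 0.65) = 2.803 × 0.9282 = 2.602 m.
Width = 2Δx = 5.20 m.

5.20 m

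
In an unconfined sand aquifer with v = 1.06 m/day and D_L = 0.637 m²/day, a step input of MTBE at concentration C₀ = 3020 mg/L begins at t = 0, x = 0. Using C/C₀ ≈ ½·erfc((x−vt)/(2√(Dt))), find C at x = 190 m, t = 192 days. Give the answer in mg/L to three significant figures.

For a continuous step input, C/C₀ ≈ ½·erfc((x−vt)/(2√(Dt))).
vt = 1.06 × 192 = 203.52 m and 2√(Dt) = 2√(0.637 × 192) = 22.12 m.
Argument (x−vt)/(2√(Dt)) = (190 − 203.52)/22.12 = -0.6112; ½·erfc(-0.6112) = 0.8063.
C = 3020 × 0.8063 = 2440 mg/L.

2440 mg/L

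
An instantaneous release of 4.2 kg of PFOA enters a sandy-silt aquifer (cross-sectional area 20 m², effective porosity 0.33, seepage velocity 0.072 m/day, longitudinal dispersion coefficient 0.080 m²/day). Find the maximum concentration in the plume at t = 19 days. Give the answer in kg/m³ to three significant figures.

The peak of an instantaneous 1D plume sits at x = vt; there the Gaussian factor is 1 and C_max = M/(n_e·A·√(4πDt)), where n_e·A is the pore area the mass is dissolved in.
√(4πDt) = √(4π × 0.080 × 19) = 4.370 m, so C_max = 4.2/(0.33 × 20 × 4.370) = 0.146 kg/m³.

0.146 kg/m³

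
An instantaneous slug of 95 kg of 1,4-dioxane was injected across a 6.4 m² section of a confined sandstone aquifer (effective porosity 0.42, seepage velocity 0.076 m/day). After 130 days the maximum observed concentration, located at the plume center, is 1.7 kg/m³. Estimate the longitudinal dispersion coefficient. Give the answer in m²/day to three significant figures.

0.265 m²/day

At the plume center C_max = M/(n_e·A·√(4πDt)), so D = M²/(4πt·(n_e·A·C_max)²).
n_e·A·C_max = 0.42 × 6.4 × 1.7 = 4.570 kg/m.
D = 95²/(4π × 130 × 4.570²) = 0.265 m²/day.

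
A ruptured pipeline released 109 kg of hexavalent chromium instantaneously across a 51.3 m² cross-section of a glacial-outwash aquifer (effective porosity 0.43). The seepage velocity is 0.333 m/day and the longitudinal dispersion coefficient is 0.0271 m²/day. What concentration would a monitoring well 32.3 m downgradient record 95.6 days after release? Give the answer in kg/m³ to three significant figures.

0.848 kg/m³

For an instantaneous plane source, C(x,t) = M/(n_e·A·√(4πDt)) · exp(−(x−vt)²/(4Dt)), with n_e·A the pore (flow) area.
Plume center vt = 0.333 × 95.6 = 31.8348 m, so the well at 32.3 m is 0.4652 m downgradient of the peak.
√(4πDt) = 5.706 m, giving peak height M/(n_e·A·√(4πDt)) = 109/(0.43 × 51.3 × 5.706) = 0.8660 kg/m³.
(x−vt)²/(4Dt) = (0.4652)²/(4 × 0.0271 × 95.6) = 0.02088; exp(−0.02088) = 0.9793.
C = 0.8660 × 0.9793 = 0.848 kg/m³.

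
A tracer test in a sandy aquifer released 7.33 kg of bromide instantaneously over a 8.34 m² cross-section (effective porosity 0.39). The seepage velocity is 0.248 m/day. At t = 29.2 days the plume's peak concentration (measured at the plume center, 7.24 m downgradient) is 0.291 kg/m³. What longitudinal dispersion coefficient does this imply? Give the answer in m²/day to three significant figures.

At the plume center C_max = M/(n_e·A·√(4πDt)), so D = M²/(4πt·(n_e·A·C_max)²).
n_e·A·C_max = 0.39 × 8.34 × 0.291 = 0.9465 kg/m.
D = 7.33²/(4π × 29.2 × 0.9465²) = 0.163 m²/day.

0.163 m²/day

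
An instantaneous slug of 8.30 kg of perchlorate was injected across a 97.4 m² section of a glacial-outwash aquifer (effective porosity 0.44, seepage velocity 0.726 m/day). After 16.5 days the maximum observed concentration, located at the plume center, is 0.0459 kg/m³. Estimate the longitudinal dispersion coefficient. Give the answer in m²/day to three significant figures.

At the plume center C_max = M/(n_e·A·√(4πDt)), so D = M²/(4πt·(n_e·A·C_max)²).
n_e·A·C_max = 0.44 × 97.4 × 0.0459 = 1.967 kg/m.
D = 8.30²/(4π × 16.5 × 1.967²) = 0.0859 m²/day.

0.0859 m²/day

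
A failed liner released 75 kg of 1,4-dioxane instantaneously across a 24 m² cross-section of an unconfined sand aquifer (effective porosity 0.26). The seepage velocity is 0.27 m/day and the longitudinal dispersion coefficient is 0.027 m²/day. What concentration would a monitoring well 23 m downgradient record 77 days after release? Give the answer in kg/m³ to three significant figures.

1.31 kg/m³

For an instantaneous plane source, C(x,t) = M/(n_e·A·√(4πDt)) · exp(−(x−vt)²/(4Dt)), with n_e·A the pore (flow) area.
Plume center vt = 0.27 × 77 = 20.79 m, so the well at 23 m is 2.21 m downgradient of the peak.
√(4πDt) = 5.111 m, giving peak height M/(n_e·A·√(4πDt)) = 75/(0.26 × 24 × 5.111) = 2.352 kg/m³.
(x−vt)²/(4Dt) = (2.21)²/(4 × 0.027 × 77) = 0.5873; exp(−0.5873) = 0.5558.
C = 2.352 × 0.5558 = 1.31 kg/m³.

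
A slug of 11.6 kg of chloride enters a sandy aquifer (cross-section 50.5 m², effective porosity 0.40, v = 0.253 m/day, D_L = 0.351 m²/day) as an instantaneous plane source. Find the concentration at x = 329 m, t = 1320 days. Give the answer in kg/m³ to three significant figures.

0.00743 kg/m³

For an instantaneous plane source, C(x,t) = M/(n_e·A·√(4πDt)) · exp(−(x−vt)²/(4Dt)), with n_e·A the pore (flow) area.
Plume center vt = 0.253 × 1320 = 333.96 m, so the well at 329 m is 4.96 m upgradient of the peak.
√(4πDt) = 76.30 m, giving peak height M/(n_e·A·√(4πDt)) = 11.6/(0.40 × 50.5 × 76.30) = 0.007526 kg/m³.
(x−vt)²/(4Dt) = (-4.96)²/(4 × 0.351 × 1320) = 0.01327; exp(−0.01327) = 0.9868.
C = 0.007526 × 0.9868 = 0.00743 kg/m³.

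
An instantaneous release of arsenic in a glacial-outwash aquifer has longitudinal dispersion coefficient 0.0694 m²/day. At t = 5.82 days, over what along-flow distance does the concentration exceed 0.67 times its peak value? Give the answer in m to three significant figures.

1.61 m

The plume is Gaussian with σ = √(2Dt) = √(2 × 0.0694 × 5.82) = 0.8988 m.
C/C_peak = exp(−Δx²/(2σ²)) = 0.67 ⇒ Δx = σ·√(−2 ln 0.67) = 0.8988 × 0.8950 = 0.8044 m.
Width = 2Δx = 1.61 m.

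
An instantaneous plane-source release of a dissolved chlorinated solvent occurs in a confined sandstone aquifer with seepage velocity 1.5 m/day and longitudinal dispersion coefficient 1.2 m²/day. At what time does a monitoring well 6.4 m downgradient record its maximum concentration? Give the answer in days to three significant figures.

For the 1D instantaneous-source solution, setting ∂C/∂t = 0 at fixed x gives v²t² + 2Dt − x² = 0, so t = (√(D² + v²x²) − D)/v².
√(D² + v²x²) = √(1.2² + 1.5² × 6.4²) = 9.675; v² = 2.25.
t = (9.675 − 1.2)/2.25 = 3.77 days (vs. the pure-advection estimate x/v = 4.27 d).

3.77 days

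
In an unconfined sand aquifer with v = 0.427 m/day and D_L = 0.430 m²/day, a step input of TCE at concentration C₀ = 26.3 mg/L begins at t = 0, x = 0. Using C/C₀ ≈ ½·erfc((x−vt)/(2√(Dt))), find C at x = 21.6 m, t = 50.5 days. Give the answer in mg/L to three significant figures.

For a continuous step input, C/C₀ ≈ ½·erfc((x−vt)/(2√(Dt))).
vt = 0.427 × 50.5 = 21.5635 m and 2√(Dt) = 2√(0.430 × 50.5) = 9.320 m.
Argument (x−vt)/(2√(Dt)) = (21.6 − 21.5635)/9.320 = 0.003916; ½·erfc(0.003916) = 0.4978.
C = 26.3 × 0.4978 = 13.1 mg/L.

13.1 mg/L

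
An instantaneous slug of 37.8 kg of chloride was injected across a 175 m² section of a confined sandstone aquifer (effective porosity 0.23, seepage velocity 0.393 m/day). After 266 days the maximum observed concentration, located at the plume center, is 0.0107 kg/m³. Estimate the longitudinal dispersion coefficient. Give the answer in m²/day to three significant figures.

At the plume center C_max = M/(n_e·A·√(4πDt)), so D = M²/(4πt·(n_e·A·C_max)²).
n_e·A·C_max = 0.23 × 175 × 0.0107 = 0.4307 kg/m.
D = 37.8²/(4π × 266 × 0.4307²) = 2.30 m²/day.

2.30 m²/day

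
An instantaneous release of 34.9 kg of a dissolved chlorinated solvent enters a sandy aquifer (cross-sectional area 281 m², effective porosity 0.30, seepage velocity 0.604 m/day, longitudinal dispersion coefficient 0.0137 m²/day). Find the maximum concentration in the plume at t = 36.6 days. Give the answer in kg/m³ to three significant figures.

0.165 kg/m³

The peak of an instantaneous 1D plume sits at x = vt; there the Gaussian factor is 1 and C_max = M/(n_e·A·√(4πDt)), where n_e·A is the pore area the mass is dissolved in.
√(4πDt) = √(4π × 0.0137 × 36.6) = 2.510 m, so C_max = 34.9/(0.30 × 281 × 2.510) = 0.165 kg/m³.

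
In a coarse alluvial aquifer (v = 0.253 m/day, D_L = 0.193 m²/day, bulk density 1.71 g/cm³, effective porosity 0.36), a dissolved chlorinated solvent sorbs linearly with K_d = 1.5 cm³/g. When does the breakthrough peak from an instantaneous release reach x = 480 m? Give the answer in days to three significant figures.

15400 days

Retardation factor R = 1 + ρ_b·K_d/n = 1 + 1.71 × 1.5/0.36 = 8.125.
Sorption retards both mechanisms: v_R = v/R = 0.03114 m/day, D_R = D/R = 0.02375 m²/day.
Peak time from v_R²t² + 2D_R t − x² = 0: t = (√(D_R² + v_R²x²) − D_R)/v_R².
√(D_R² + v_R²x²) = √(0.02375² + 0.03114² × 480²) = 14.95; v_R² = 0.0009697.
t = (14.95 − 0.02375)/0.0009697 = 15400 days.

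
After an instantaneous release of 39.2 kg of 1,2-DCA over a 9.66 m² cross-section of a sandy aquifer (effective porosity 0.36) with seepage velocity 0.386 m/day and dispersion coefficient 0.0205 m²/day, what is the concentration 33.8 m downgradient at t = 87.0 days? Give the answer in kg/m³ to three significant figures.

2.37 kg/m³

For an instantaneous plane source, C(x,t) = M/(n_e·A·√(4πDt)) · exp(−(x−vt)²/(4Dt)), with n_e·A the pore (flow) area.
Plume center vt = 0.386 × 87.0 = 33.582 m, so the well at 33.8 m is 0.218 m downgradient of the peak.
√(4πDt) = 4.734 m, giving peak height M/(n_e·A·√(4πDt)) = 39.2/(0.36 × 9.66 × 4.734) = 2.381 kg/m³.
(x−vt)²/(4Dt) = (0.218)²/(4 × 0.0205 × 87.0) = 0.006662; exp(−0.006662) = 0.9934.
C = 2.381 × 0.9934 = 2.37 kg/m³.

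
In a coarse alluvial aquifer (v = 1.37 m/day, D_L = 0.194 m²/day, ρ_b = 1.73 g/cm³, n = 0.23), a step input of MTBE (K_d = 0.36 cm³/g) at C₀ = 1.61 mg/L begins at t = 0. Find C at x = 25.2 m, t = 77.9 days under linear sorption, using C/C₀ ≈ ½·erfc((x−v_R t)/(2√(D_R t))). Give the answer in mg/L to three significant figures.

Retardation factor R = 1 + ρ_b·K_d/n = 1 + 1.73 × 0.36/0.23 = 3.708.
Sorption retards both mechanisms: v_R = v/R = 0.3695 m/day, D_R = D/R = 0.05232 m²/day.
v_R·t = 0.3695 × 77.9 = 28.78405 m; 2√(D_R t) = 4.038 m; argument = (25.2 − 28.78405)/4.038 = -0.8876.
C = C₀ × ½·erfc(-0.8876) = 1.61 × 0.8953 = 1.44 mg/L.

1.44 mg/L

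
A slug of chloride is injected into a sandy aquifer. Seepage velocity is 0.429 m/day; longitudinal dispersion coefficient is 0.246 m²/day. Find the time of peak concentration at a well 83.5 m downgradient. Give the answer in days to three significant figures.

For the 1D instantaneous-source solution, setting ∂C/∂t = 0 at fixed x gives v²t² + 2Dt − x² = 0, so t = (√(D² + v²x²) − D)/v².
√(D² + v²x²) = √(0.246² + 0.429² × 83.5²) = 35.82; v² = 0.184041.
t = (35.82 − 0.246)/0.184041 = 193 days (vs. the pure-advection estimate x/v = 195 d).

193 days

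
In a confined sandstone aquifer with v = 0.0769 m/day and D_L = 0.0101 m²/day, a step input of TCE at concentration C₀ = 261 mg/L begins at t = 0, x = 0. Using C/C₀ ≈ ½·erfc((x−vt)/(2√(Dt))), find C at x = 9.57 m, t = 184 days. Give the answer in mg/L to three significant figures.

259 mg/L

For a continuous step input, C/C₀ ≈ ½·erfc((x−vt)/(2√(Dt))).
vt = 0.0769 × 184 = 14.1496 m and 2√(Dt) = 2√(0.0101 × 184) = 2.726 m.
Argument (x−vt)/(2√(Dt)) = (9.57 − 14.1496)/2.726 = -1.680; ½·erfc(-1.680) = 0.9912.
C = 261 × 0.9912 = 259 mg/L.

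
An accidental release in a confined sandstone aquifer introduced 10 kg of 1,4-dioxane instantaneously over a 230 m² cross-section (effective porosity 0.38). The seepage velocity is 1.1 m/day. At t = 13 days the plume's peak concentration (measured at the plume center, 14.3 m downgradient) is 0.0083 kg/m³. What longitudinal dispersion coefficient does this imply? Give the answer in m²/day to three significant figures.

At the plume center C_max = M/(n_e·A·√(4πDt)), so D = M²/(4πt·(n_e·A·C_max)²).
n_e·A·C_max = 0.38 × 230 × 0.0083 = 0.7254 kg/m.
D = 10²/(4π × 13 × 0.7254²) = 1.16 m²/day.

1.16 m²/day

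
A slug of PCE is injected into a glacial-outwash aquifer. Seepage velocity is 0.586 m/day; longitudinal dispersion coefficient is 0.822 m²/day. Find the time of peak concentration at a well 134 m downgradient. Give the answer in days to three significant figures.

For the 1D instantaneous-source solution, setting ∂C/∂t = 0 at fixed x gives v²t² + 2Dt − x² = 0, so t = (√(D² + v²x²) − D)/v².
√(D² + v²x²) = √(0.822² + 0.586² × 134²) = 78.53; v² = 0.343396.
t = (78.53 − 0.822)/0.343396 = 226 days (vs. the pure-advection estimate x/v = 229 d).

226 days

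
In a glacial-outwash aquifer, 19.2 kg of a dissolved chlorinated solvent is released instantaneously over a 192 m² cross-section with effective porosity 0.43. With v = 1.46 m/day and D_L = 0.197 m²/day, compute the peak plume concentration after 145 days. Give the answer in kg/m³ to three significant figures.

The peak of an instantaneous 1D plume sits at x = vt; there the Gaussian factor is 1 and C_max = M/(n_e·A·√(4πDt)), where n_e·A is the pore area the mass is dissolved in.
√(4πDt) = √(4π × 0.197 × 145) = 18.95 m, so C_max = 19.2/(0.43 × 192 × 18.95) = 0.0123 kg/m³.

0.0123 kg/m³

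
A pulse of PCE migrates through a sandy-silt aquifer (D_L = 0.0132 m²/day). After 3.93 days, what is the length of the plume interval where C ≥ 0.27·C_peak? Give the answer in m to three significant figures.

1.04 m

The plume is Gaussian with σ = √(2Dt) = √(2 × 0.0132 × 3.93) = 0.3221 m.
C/C_peak = exp(−Δx²/(2σ²)) = 0.27 ⇒ Δx = σ·√(−2 ln 0.27) = 0.3221 × 1.618 = 0.5212 m.
Width = 2Δx = 1.04 m.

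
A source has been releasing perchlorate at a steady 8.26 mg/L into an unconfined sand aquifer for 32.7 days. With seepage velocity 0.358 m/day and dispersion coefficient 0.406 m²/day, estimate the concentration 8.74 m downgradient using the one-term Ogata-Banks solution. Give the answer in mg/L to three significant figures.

5.93 mg/L

For a continuous step input, C/C₀ ≈ ½·erfc((x−vt)/(2√(Dt))).
vt = 0.358 × 32.7 = 11.7066 m and 2√(Dt) = 2√(0.406 × 32.7) = 7.287 m.
Argument (x−vt)/(2√(Dt)) = (8.74 − 11.7066)/7.287 = -0.4071; ½·erfc(-0.4071) = 0.7176.
C = 8.26 × 0.7176 = 5.93 mg/L.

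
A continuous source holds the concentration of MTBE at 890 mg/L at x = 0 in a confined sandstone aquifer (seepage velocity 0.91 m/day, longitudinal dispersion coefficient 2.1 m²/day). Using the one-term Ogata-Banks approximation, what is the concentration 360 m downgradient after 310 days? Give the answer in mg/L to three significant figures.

13.7 mg/L

For a continuous step input, C/C₀ ≈ ½·erfc((x−vt)/(2√(Dt))).
vt = 0.91 × 310 = 282.1 m and 2√(Dt) = 2√(2.1 × 310) = 51.03 m.
Argument (x−vt)/(2√(Dt)) = (360 − 282.1)/51.03 = 1.527; ½·erfc(1.527) = 0.01541.
C = 890 × 0.01541 = 13.7 mg/L.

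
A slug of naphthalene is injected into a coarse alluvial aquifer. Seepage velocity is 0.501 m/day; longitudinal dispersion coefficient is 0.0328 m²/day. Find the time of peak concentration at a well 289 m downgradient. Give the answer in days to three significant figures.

For the 1D instantaneous-source solution, setting ∂C/∂t = 0 at fixed x gives v²t² + 2Dt − x² = 0, so t = (√(D² + v²x²) − D)/v².
√(D² + v²x²) = √(0.0328² + 0.501² × 289²) = 144.8; v² = 0.251001.
t = (144.8 − 0.0328)/0.251001 = 577 days (vs. the pure-advection estimate x/v = 577 d).

577 days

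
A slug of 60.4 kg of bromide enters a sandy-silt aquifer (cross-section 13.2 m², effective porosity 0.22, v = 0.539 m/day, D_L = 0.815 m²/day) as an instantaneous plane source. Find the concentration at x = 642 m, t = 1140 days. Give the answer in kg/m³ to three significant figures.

For an instantaneous plane source, C(x,t) = M/(n_e·A·√(4πDt)) · exp(−(x−vt)²/(4Dt)), with n_e·A the pore (flow) area.
Plume center vt = 0.539 × 1140 = 614.46 m, so the well at 642 m is 27.54 m downgradient of the peak.
√(4πDt) = 108.1 m, giving peak height M/(n_e·A·√(4πDt)) = 60.4/(0.22 × 13.2 × 108.1) = 0.1924 kg/m³.
(x−vt)²/(4Dt) = (27.54)²/(4 × 0.815 × 1140) = 0.2041; exp(−0.2041) = 0.8154.
C = 0.1924 × 0.8154 = 0.157 kg/m³.

0.157 kg/m³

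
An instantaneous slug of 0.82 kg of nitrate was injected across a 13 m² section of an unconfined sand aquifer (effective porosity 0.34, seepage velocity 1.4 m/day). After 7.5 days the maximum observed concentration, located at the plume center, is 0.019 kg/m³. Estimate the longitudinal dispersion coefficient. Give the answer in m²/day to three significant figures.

At the plume center C_max = M/(n_e·A·√(4πDt)), so D = M²/(4πt·(n_e·A·C_max)²).
n_e·A·C_max = 0.34 × 13 × 0.019 = 0.08398 kg/m.
D = 0.82²/(4π × 7.5 × 0.08398²) = 1.01 m²/day.

1.01 m²/day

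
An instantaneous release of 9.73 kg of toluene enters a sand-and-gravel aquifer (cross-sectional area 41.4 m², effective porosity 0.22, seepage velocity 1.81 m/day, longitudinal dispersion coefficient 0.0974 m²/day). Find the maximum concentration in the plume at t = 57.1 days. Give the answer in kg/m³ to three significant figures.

The peak of an instantaneous 1D plume sits at x = vt; there the Gaussian factor is 1 and C_max = M/(n_e·A·√(4πDt)), where n_e·A is the pore area the mass is dissolved in.
√(4πDt) = √(4π × 0.0974 × 57.1) = 8.360 m, so C_max = 9.73/(0.22 × 41.4 × 8.360) = 0.128 kg/m³.

0.128 kg/m³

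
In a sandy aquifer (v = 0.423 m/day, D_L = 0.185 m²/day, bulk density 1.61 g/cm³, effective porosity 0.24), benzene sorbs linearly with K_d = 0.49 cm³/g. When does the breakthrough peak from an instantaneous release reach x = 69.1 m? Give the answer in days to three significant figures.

696 days

Retardation factor R = 1 + ρ_b·K_d/n = 1 + 1.61 × 0.49/0.24 = 4.287.
Sorption retards both mechanisms: v_R = v/R = 0.09867 m/day, D_R = D/R = 0.04315 m²/day.
Peak time from v_R²t² + 2D_R t − x² = 0: t = (√(D_R² + v_R²x²) − D_R)/v_R².
√(D_R² + v_R²x²) = √(0.04315² + 0.09867² × 69.1²) = 6.818; v_R² = 0.009736.
t = (6.818 − 0.04315)/0.009736 = 696 days.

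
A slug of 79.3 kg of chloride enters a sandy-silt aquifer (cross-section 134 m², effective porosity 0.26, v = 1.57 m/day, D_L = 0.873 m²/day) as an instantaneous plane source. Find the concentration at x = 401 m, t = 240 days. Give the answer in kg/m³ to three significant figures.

For an instantaneous plane source, C(x,t) = M/(n_e·A·√(4πDt)) · exp(−(x−vt)²/(4Dt)), with n_e·A the pore (flow) area.
Plume center vt = 1.57 × 240 = 376.8 m, so the well at 401 m is 24.2 m downgradient of the peak.
√(4πDt) = 51.31 m, giving peak height M/(n_e·A·√(4πDt)) = 79.3/(0.26 × 134 × 51.31) = 0.04436 kg/m³.
(x−vt)²/(4Dt) = (24.2)²/(4 × 0.873 × 240) = 0.6988; exp(−0.6988) = 0.4972.
C = 0.04436 × 0.4972 = 0.0221 kg/m³.

0.0221 kg/m³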